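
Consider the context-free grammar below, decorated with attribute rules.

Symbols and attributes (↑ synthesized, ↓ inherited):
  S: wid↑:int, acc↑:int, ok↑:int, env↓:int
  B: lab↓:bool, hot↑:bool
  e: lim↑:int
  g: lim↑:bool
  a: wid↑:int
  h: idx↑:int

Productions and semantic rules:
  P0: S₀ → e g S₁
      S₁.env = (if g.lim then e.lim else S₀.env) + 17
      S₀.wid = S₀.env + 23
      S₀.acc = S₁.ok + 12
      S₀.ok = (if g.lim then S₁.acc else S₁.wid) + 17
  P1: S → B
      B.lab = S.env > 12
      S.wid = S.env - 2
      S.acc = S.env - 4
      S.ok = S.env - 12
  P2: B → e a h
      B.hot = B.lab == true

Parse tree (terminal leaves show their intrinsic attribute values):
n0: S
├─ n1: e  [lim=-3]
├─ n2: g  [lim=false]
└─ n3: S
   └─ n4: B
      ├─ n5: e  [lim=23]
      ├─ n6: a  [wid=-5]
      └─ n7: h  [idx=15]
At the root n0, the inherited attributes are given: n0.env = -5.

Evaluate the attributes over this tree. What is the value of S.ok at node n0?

27

1. n0.env = -5  [given at root]
2. n1.lim = -3  [terminal]
3. n2.lim = false  [terminal]
4. n3.env = 12  [(if g.lim then e.lim else S₀.env) + 17]
5. n4.lab = false  [S.env > 12]
6. n5.lim = 23  [terminal]
7. n6.wid = -5  [terminal]
8. n7.idx = 15  [terminal]
9. n4.hot = false  [B.lab == true]
10. n3.wid = 10  [S.env - 2]
11. n3.acc = 8  [S.env - 4]
12. n3.ok = 0  [S.env - 12]
13. n0.wid = 18  [S₀.env + 23]
14. n0.acc = 12  [S₁.ok + 12]
15. n0.ok = 27  [(if g.lim then S₁.acc else S₁.wid) + 17]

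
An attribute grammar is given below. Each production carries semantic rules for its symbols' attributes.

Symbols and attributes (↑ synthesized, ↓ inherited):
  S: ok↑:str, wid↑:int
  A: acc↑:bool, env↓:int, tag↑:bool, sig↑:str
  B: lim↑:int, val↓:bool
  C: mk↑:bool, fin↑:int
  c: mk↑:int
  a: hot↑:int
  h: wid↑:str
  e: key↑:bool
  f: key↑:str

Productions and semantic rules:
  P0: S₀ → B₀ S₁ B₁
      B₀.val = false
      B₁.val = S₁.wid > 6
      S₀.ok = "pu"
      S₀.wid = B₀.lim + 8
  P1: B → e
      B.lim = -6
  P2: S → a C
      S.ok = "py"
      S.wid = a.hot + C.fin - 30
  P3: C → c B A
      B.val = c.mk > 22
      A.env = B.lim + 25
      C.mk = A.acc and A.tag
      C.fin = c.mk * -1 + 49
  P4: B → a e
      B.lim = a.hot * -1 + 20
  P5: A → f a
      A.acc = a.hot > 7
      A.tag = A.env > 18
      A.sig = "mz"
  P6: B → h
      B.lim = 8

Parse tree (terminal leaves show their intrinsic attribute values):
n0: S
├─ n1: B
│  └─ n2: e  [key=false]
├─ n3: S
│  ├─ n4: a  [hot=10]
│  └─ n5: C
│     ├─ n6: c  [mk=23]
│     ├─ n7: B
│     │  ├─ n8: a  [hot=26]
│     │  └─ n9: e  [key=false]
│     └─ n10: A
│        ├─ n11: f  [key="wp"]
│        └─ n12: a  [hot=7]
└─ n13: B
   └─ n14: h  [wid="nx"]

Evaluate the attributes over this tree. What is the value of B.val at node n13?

false

1. n1.val = false  [false]
2. n2.key = false  [terminal]
3. n1.lim = -6  [-6]
4. n4.hot = 10  [terminal]
5. n6.mk = 23  [terminal]
6. n7.val = true  [c.mk > 22]
7. n8.hot = 26  [terminal]
8. n9.key = false  [terminal]
9. n7.lim = -6  [a.hot * -1 + 20]
10. n10.env = 19  [B.lim + 25]
11. n11.key = "wp"  [terminal]
12. n12.hot = 7  [terminal]
13. n10.acc = false  [a.hot > 7]
14. n10.tag = true  [A.env > 18]
15. n10.sig = "mz"  ["mz"]
16. n5.mk = false  [A.acc and A.tag]
17. n5.fin = 26  [c.mk * -1 + 49]
18. n3.ok = "py"  ["py"]
19. n3.wid = 6  [a.hot + C.fin - 30]
20. n13.val = false  [S₁.wid > 6]
21. n14.wid = "nx"  [terminal]
22. n13.lim = 8  [8]
23. n0.ok = "pu"  ["pu"]
24. n0.wid = 2  [B₀.lim + 8]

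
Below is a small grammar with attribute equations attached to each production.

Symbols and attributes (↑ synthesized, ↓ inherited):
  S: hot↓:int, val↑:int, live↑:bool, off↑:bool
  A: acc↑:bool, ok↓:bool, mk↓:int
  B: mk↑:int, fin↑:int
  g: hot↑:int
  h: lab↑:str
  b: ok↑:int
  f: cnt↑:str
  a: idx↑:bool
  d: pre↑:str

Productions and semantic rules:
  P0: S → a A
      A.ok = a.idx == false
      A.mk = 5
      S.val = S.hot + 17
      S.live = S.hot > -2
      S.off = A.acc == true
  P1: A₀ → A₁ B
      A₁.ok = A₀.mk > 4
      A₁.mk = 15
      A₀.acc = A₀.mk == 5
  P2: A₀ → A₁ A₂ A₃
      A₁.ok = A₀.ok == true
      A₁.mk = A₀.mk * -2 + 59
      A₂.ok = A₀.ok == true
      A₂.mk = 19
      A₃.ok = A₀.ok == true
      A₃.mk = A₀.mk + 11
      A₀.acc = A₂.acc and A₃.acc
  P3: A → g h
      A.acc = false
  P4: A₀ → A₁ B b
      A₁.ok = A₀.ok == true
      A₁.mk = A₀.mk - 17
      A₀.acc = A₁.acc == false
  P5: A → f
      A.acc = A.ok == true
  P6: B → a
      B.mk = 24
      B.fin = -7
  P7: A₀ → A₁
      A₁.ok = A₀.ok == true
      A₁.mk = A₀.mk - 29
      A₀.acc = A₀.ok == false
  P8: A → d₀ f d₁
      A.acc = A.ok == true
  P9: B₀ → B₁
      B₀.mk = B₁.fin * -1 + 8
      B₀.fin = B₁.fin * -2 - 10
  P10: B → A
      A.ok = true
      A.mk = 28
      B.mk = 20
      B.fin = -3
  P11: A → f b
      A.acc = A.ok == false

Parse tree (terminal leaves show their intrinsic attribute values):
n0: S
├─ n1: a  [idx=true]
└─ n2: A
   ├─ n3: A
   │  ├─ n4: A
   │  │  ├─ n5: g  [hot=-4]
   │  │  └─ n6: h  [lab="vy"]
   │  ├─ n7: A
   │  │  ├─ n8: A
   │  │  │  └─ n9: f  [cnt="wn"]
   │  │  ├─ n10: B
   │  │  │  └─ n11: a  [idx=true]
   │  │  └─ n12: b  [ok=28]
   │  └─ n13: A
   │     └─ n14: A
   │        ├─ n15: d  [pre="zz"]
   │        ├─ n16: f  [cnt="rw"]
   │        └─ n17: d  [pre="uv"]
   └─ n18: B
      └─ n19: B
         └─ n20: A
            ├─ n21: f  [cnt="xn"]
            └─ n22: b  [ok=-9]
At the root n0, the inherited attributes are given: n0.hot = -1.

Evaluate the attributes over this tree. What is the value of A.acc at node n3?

1. n0.hot = -1  [given at root]
2. n1.idx = true  [terminal]
3. n2.ok = false  [a.idx == false]
4. n2.mk = 5  [5]
5. n3.ok = true  [A₀.mk > 4]
6. n3.mk = 15  [15]
7. n4.ok = true  [A₀.ok == true]
8. n4.mk = 29  [A₀.mk * -2 + 59]
9. n5.hot = -4  [terminal]
10. n6.lab = "vy"  [terminal]
11. n4.acc = false  [false]
12. n7.ok = true  [A₀.ok == true]
13. n7.mk = 19  [19]
14. n8.ok = true  [A₀.ok == true]
15. n8.mk = 2  [A₀.mk - 17]
16. n9.cnt = "wn"  [terminal]
17. n8.acc = true  [A.ok == true]
18. n11.idx = true  [terminal]
19. n10.mk = 24  [24]
20. n10.fin = -7  [-7]
21. n12.ok = 28  [terminal]
22. n7.acc = false  [A₁.acc == false]
23. n13.ok = true  [A₀.ok == true]
24. n13.mk = 26  [A₀.mk + 11]
25. n14.ok = true  [A₀.ok == true]
26. n14.mk = -3  [A₀.mk - 29]
27. n15.pre = "zz"  [terminal]
28. n16.cnt = "rw"  [terminal]
29. n17.pre = "uv"  [terminal]
30. n14.acc = true  [A.ok == true]
31. n13.acc = false  [A₀.ok == false]
32. n3.acc = false  [A₂.acc and A₃.acc]
33. n20.ok = true  [true]
34. n20.mk = 28  [28]
35. n21.cnt = "xn"  [terminal]
36. n22.ok = -9  [terminal]
37. n20.acc = false  [A.ok == false]
38. n19.mk = 20  [20]
39. n19.fin = -3  [-3]
40. n18.mk = 11  [B₁.fin * -1 + 8]
41. n18.fin = -4  [B₁.fin * -2 - 10]
42. n2.acc = true  [A₀.mk == 5]
43. n0.val = 16  [S.hot + 17]
44. n0.live = true  [S.hot > -2]
45. n0.off = true  [A.acc == true]

false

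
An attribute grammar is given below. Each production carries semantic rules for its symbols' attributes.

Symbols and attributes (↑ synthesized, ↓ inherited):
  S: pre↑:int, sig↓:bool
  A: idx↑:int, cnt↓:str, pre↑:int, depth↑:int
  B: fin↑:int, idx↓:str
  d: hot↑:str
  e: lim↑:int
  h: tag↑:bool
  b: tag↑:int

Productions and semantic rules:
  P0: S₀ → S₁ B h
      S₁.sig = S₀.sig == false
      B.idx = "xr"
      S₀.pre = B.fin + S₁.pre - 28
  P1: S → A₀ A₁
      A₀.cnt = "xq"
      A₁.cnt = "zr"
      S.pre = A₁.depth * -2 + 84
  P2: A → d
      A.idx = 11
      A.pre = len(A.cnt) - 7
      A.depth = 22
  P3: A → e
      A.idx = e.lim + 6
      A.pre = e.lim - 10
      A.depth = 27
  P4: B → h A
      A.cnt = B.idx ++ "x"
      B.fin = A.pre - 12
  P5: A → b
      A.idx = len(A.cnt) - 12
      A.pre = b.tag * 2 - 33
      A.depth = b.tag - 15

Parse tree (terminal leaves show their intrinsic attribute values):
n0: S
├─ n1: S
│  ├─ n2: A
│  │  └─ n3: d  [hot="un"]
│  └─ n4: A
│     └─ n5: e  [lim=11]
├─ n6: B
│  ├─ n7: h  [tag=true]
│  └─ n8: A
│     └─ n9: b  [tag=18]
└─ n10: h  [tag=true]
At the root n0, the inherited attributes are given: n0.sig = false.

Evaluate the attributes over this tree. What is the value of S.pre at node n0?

-7

1. n0.sig = false  [given at root]
2. n1.sig = true  [S₀.sig == false]
3. n2.cnt = "xq"  ["xq"]
4. n3.hot = "un"  [terminal]
5. n2.idx = 11  [11]
6. n2.pre = -5  [len(A.cnt) - 7]
7. n2.depth = 22  [22]
8. n4.cnt = "zr"  ["zr"]
9. n5.lim = 11  [terminal]
10. n4.idx = 17  [e.lim + 6]
11. n4.pre = 1  [e.lim - 10]
12. n4.depth = 27  [27]
13. n1.pre = 30  [A₁.depth * -2 + 84]
14. n6.idx = "xr"  ["xr"]
15. n7.tag = true  [terminal]
16. n8.cnt = "xrx"  [B.idx ++ "x"]
17. n9.tag = 18  [terminal]
18. n8.idx = -9  [len(A.cnt) - 12]
19. n8.pre = 3  [b.tag * 2 - 33]
20. n8.depth = 3  [b.tag - 15]
21. n6.fin = -9  [A.pre - 12]
22. n10.tag = true  [terminal]
23. n0.pre = -7  [B.fin + S₁.pre - 28]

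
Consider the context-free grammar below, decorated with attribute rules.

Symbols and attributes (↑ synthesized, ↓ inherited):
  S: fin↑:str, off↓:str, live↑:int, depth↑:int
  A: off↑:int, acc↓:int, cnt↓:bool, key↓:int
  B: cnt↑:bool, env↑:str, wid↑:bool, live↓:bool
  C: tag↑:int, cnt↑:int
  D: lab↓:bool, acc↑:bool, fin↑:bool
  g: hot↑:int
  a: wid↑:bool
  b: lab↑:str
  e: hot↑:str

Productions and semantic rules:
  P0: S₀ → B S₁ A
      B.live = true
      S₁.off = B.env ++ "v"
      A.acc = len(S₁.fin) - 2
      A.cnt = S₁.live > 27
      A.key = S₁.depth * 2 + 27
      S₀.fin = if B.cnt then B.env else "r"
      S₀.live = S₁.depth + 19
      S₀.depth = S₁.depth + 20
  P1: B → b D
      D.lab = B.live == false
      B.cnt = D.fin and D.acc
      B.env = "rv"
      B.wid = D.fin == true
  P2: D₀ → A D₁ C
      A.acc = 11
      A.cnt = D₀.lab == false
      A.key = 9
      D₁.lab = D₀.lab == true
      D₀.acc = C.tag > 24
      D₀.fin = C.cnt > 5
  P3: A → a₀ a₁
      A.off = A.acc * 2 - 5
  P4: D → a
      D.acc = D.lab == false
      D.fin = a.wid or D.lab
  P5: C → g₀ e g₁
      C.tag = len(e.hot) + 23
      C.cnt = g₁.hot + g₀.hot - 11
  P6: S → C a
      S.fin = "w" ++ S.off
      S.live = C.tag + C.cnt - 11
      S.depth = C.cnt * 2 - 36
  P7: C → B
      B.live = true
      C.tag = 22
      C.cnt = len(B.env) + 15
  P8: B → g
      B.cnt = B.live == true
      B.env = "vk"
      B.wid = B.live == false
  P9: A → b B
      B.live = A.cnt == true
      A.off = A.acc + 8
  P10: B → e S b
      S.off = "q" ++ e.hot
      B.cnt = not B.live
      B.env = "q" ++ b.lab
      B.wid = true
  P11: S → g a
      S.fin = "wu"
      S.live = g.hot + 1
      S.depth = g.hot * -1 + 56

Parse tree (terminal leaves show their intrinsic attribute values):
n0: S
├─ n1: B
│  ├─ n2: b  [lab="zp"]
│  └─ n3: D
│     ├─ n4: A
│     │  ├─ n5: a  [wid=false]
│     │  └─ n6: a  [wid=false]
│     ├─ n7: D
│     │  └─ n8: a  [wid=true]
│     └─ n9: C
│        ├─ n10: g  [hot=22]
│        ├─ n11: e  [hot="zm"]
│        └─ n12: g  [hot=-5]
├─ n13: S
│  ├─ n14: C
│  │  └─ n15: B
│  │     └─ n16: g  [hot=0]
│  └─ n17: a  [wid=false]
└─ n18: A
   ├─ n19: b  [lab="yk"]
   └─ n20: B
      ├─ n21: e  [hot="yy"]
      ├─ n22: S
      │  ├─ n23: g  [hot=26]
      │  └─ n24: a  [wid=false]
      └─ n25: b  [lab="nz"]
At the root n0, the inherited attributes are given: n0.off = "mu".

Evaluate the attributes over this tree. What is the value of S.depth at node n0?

18

1. n0.off = "mu"  [given at root]
2. n1.live = true  [true]
3. n2.lab = "zp"  [terminal]
4. n3.lab = false  [B.live == false]
5. n4.acc = 11  [11]
6. n4.cnt = true  [D₀.lab == false]
7. n4.key = 9  [9]
8. n5.wid = false  [terminal]
9. n6.wid = false  [terminal]
10. n4.off = 17  [A.acc * 2 - 5]
11. n7.lab = false  [D₀.lab == true]
12. n8.wid = true  [terminal]
13. n7.acc = true  [D.lab == false]
14. n7.fin = true  [a.wid or D.lab]
15. n10.hot = 22  [terminal]
16. n11.hot = "zm"  [terminal]
17. n12.hot = -5  [terminal]
18. n9.tag = 25  [len(e.hot) + 23]
19. n9.cnt = 6  [g₁.hot + g₀.hot - 11]
20. n3.acc = true  [C.tag > 24]
21. n3.fin = true  [C.cnt > 5]
22. n1.cnt = true  [D.fin and D.acc]
23. n1.env = "rv"  ["rv"]
24. n1.wid = true  [D.fin == true]
25. n13.off = "rvv"  [B.env ++ "v"]
26. n15.live = true  [true]
27. n16.hot = 0  [terminal]
28. n15.cnt = true  [B.live == true]
29. n15.env = "vk"  ["vk"]
30. n15.wid = false  [B.live == false]
31. n14.tag = 22  [22]
32. n14.cnt = 17  [len(B.env) + 15]
33. n17.wid = false  [terminal]
34. n13.fin = "wrvv"  ["w" ++ S.off]
35. n13.live = 28  [C.tag + C.cnt - 11]
36. n13.depth = -2  [C.cnt * 2 - 36]
37. n18.acc = 2  [len(S₁.fin) - 2]
38. n18.cnt = true  [S₁.live > 27]
39. n18.key = 23  [S₁.depth * 2 + 27]
40. n19.lab = "yk"  [terminal]
41. n20.live = true  [A.cnt == true]
42. n21.hot = "yy"  [terminal]
43. n22.off = "qyy"  ["q" ++ e.hot]
44. n23.hot = 26  [terminal]
45. n24.wid = false  [terminal]
46. n22.fin = "wu"  ["wu"]
47. n22.live = 27  [g.hot + 1]
48. n22.depth = 30  [g.hot * -1 + 56]
49. n25.lab = "nz"  [terminal]
50. n20.cnt = false  [not B.live]
51. n20.env = "qnz"  ["q" ++ b.lab]
52. n20.wid = true  [true]
53. n18.off = 10  [A.acc + 8]
54. n0.fin = "rv"  [if B.cnt then B.env else "r"]
55. n0.live = 17  [S₁.depth + 19]
56. n0.depth = 18  [S₁.depth + 20]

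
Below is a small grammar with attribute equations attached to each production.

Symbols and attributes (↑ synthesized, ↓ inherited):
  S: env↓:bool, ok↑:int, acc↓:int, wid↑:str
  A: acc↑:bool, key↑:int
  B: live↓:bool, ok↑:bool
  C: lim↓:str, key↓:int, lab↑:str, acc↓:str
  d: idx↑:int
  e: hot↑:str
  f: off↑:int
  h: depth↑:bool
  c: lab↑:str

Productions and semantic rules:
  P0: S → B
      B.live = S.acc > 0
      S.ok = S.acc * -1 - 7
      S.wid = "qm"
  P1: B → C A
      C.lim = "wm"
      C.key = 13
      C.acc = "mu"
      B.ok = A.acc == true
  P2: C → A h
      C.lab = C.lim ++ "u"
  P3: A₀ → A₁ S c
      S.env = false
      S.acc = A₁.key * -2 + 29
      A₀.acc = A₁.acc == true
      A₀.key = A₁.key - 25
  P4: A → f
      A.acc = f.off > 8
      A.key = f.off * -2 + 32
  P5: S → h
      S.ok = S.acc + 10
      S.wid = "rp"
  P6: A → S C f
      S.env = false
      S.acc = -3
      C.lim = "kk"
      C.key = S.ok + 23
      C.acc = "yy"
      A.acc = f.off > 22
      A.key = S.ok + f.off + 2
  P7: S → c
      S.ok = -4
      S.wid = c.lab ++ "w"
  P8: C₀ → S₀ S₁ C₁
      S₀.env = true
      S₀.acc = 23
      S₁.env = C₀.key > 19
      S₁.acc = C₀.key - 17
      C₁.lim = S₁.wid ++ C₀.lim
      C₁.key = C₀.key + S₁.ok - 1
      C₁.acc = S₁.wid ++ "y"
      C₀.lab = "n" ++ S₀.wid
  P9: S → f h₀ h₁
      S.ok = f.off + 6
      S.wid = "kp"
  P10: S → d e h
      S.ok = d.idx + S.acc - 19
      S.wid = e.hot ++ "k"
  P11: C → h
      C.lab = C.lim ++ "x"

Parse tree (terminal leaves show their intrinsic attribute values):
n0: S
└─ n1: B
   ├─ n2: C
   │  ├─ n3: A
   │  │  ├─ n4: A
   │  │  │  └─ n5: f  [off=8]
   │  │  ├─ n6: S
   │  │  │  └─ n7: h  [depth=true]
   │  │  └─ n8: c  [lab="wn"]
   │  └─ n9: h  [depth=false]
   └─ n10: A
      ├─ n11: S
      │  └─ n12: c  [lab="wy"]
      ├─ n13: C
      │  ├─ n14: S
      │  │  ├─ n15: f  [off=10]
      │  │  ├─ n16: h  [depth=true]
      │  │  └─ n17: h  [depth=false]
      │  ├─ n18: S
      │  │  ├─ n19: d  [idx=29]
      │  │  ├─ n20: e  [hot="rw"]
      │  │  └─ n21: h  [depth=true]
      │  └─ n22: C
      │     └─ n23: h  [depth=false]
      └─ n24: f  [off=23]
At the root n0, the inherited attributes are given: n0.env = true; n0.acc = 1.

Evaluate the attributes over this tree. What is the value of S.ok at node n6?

7

1. n0.env = true  [given at root]
2. n0.acc = 1  [given at root]
3. n1.live = true  [S.acc > 0]
4. n2.lim = "wm"  ["wm"]
5. n2.key = 13  [13]
6. n2.acc = "mu"  ["mu"]
7. n5.off = 8  [terminal]
8. n4.acc = false  [f.off > 8]
9. n4.key = 16  [f.off * -2 + 32]
10. n6.env = false  [false]
11. n6.acc = -3  [A₁.key * -2 + 29]
12. n7.depth = true  [terminal]
13. n6.ok = 7  [S.acc + 10]
14. n6.wid = "rp"  ["rp"]
15. n8.lab = "wn"  [terminal]
16. n3.acc = false  [A₁.acc == true]
17. n3.key = -9  [A₁.key - 25]
18. n9.depth = false  [terminal]
19. n2.lab = "wmu"  [C.lim ++ "u"]
20. n11.env = false  [false]
21. n11.acc = -3  [-3]
22. n12.lab = "wy"  [terminal]
23. n11.ok = -4  [-4]
24. n11.wid = "wyw"  [c.lab ++ "w"]
25. n13.lim = "kk"  ["kk"]
26. n13.key = 19  [S.ok + 23]
27. n13.acc = "yy"  ["yy"]
28. n14.env = true  [true]
29. n14.acc = 23  [23]
30. n15.off = 10  [terminal]
31. n16.depth = true  [terminal]
32. n17.depth = false  [terminal]
33. n14.ok = 16  [f.off + 6]
34. n14.wid = "kp"  ["kp"]
35. n18.env = false  [C₀.key > 19]
36. n18.acc = 2  [C₀.key - 17]
37. n19.idx = 29  [terminal]
38. n20.hot = "rw"  [terminal]
39. n21.depth = true  [terminal]
40. n18.ok = 12  [d.idx + S.acc - 19]
41. n18.wid = "rwk"  [e.hot ++ "k"]
42. n22.lim = "rwkkk"  [S₁.wid ++ C₀.lim]
43. n22.key = 30  [C₀.key + S₁.ok - 1]
44. n22.acc = "rwky"  [S₁.wid ++ "y"]
45. n23.depth = false  [terminal]
46. n22.lab = "rwkkkx"  [C.lim ++ "x"]
47. n13.lab = "nkp"  ["n" ++ S₀.wid]
48. n24.off = 23  [terminal]
49. n10.acc = true  [f.off > 22]
50. n10.key = 21  [S.ok + f.off + 2]
51. n1.ok = true  [A.acc == true]
52. n0.ok = -8  [S.acc * -1 - 7]
53. n0.wid = "qm"  ["qm"]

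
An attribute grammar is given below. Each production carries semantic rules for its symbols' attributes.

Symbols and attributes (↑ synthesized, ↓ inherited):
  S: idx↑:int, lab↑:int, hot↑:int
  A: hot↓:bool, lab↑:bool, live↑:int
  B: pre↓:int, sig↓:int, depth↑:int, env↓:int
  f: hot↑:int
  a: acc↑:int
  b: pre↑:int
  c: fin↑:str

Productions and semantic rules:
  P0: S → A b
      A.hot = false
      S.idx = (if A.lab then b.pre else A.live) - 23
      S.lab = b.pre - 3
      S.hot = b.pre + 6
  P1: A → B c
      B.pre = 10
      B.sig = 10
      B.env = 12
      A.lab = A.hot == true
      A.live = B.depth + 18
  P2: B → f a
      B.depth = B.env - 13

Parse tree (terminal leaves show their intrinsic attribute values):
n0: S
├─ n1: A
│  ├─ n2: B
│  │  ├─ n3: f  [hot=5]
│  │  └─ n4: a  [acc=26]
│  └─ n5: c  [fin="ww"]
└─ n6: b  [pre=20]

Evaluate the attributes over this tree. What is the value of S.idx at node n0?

-6

1. n1.hot = false  [false]
2. n2.pre = 10  [10]
3. n2.sig = 10  [10]
4. n2.env = 12  [12]
5. n3.hot = 5  [terminal]
6. n4.acc = 26  [terminal]
7. n2.depth = -1  [B.env - 13]
8. n5.fin = "ww"  [terminal]
9. n1.lab = false  [A.hot == true]
10. n1.live = 17  [B.depth + 18]
11. n6.pre = 20  [terminal]
12. n0.idx = -6  [(if A.lab then b.pre else A.live) - 23]
13. n0.lab = 17  [b.pre - 3]
14. n0.hot = 26  [b.pre + 6]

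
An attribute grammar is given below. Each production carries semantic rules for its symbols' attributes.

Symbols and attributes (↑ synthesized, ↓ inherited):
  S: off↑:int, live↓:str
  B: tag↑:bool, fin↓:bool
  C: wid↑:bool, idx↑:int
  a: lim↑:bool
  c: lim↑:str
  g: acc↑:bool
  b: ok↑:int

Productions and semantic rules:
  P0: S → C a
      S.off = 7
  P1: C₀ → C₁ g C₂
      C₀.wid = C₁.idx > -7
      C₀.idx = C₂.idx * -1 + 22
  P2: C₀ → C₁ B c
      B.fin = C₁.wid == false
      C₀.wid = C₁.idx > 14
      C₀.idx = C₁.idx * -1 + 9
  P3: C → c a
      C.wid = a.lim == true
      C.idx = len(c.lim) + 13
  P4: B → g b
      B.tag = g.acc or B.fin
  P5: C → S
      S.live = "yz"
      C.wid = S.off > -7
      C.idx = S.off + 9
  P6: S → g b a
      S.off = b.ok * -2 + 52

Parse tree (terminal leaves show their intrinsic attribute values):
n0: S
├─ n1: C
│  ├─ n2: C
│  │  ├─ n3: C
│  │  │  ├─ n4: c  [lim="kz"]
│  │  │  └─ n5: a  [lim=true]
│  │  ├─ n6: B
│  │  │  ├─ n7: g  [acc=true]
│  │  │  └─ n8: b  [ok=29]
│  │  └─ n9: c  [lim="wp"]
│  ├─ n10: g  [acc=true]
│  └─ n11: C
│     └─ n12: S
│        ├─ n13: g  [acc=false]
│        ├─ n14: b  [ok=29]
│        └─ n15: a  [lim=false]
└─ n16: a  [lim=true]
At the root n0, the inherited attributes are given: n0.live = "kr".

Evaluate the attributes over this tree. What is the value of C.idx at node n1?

19

1. n0.live = "kr"  [given at root]
2. n4.lim = "kz"  [terminal]
3. n5.lim = true  [terminal]
4. n3.wid = true  [a.lim == true]
5. n3.idx = 15  [len(c.lim) + 13]
6. n6.fin = false  [C₁.wid == false]
7. n7.acc = true  [terminal]
8. n8.ok = 29  [terminal]
9. n6.tag = true  [g.acc or B.fin]
10. n9.lim = "wp"  [terminal]
11. n2.wid = true  [C₁.idx > 14]
12. n2.idx = -6  [C₁.idx * -1 + 9]
13. n10.acc = true  [terminal]
14. n12.live = "yz"  ["yz"]
15. n13.acc = false  [terminal]
16. n14.ok = 29  [terminal]
17. n15.lim = false  [terminal]
18. n12.off = -6  [b.ok * -2 + 52]
19. n11.wid = true  [S.off > -7]
20. n11.idx = 3  [S.off + 9]
21. n1.wid = true  [C₁.idx > -7]
22. n1.idx = 19  [C₂.idx * -1 + 22]
23. n16.lim = true  [terminal]
24. n0.off = 7  [7]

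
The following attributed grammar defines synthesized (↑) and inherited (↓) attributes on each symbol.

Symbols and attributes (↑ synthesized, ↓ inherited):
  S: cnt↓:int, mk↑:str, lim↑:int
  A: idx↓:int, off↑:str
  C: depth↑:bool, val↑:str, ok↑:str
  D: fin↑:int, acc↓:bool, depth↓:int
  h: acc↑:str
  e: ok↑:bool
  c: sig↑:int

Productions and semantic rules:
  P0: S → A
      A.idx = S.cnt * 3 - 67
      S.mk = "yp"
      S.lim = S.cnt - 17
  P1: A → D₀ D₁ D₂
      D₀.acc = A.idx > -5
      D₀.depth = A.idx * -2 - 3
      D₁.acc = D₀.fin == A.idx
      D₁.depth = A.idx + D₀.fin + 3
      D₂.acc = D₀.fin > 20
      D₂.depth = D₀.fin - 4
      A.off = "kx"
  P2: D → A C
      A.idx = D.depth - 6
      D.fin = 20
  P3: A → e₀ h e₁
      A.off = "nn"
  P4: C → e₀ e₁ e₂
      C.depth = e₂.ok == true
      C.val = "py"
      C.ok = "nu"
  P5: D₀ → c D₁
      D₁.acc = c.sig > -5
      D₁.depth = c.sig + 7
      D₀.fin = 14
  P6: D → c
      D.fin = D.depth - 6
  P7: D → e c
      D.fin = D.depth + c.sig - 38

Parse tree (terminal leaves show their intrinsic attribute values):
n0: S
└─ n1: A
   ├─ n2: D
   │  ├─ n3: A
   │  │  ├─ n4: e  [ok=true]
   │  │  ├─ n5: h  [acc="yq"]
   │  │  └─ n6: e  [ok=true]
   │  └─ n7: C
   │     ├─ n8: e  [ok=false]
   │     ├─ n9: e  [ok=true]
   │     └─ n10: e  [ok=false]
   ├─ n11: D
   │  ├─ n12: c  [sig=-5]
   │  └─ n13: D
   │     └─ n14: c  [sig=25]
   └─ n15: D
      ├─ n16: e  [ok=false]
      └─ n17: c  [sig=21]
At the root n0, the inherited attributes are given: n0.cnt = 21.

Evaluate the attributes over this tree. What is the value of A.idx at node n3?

-1

1. n0.cnt = 21  [given at root]
2. n1.idx = -4  [S.cnt * 3 - 67]
3. n2.acc = true  [A.idx > -5]
4. n2.depth = 5  [A.idx * -2 - 3]
5. n3.idx = -1  [D.depth - 6]
6. n4.ok = true  [terminal]
7. n5.acc = "yq"  [terminal]
8. n6.ok = true  [terminal]
9. n3.off = "nn"  ["nn"]
10. n8.ok = false  [terminal]
11. n9.ok = true  [terminal]
12. n10.ok = false  [terminal]
13. n7.depth = false  [e₂.ok == true]
14. n7.val = "py"  ["py"]
15. n7.ok = "nu"  ["nu"]
16. n2.fin = 20  [20]
17. n11.acc = false  [D₀.fin == A.idx]
18. n11.depth = 19  [A.idx + D₀.fin + 3]
19. n12.sig = -5  [terminal]
20. n13.acc = false  [c.sig > -5]
21. n13.depth = 2  [c.sig + 7]
22. n14.sig = 25  [terminal]
23. n13.fin = -4  [D.depth - 6]
24. n11.fin = 14  [14]
25. n15.acc = false  [D₀.fin > 20]
26. n15.depth = 16  [D₀.fin - 4]
27. n16.ok = false  [terminal]
28. n17.sig = 21  [terminal]
29. n15.fin = -1  [D.depth + c.sig - 38]
30. n1.off = "kx"  ["kx"]
31. n0.mk = "yp"  ["yp"]
32. n0.lim = 4  [S.cnt - 17]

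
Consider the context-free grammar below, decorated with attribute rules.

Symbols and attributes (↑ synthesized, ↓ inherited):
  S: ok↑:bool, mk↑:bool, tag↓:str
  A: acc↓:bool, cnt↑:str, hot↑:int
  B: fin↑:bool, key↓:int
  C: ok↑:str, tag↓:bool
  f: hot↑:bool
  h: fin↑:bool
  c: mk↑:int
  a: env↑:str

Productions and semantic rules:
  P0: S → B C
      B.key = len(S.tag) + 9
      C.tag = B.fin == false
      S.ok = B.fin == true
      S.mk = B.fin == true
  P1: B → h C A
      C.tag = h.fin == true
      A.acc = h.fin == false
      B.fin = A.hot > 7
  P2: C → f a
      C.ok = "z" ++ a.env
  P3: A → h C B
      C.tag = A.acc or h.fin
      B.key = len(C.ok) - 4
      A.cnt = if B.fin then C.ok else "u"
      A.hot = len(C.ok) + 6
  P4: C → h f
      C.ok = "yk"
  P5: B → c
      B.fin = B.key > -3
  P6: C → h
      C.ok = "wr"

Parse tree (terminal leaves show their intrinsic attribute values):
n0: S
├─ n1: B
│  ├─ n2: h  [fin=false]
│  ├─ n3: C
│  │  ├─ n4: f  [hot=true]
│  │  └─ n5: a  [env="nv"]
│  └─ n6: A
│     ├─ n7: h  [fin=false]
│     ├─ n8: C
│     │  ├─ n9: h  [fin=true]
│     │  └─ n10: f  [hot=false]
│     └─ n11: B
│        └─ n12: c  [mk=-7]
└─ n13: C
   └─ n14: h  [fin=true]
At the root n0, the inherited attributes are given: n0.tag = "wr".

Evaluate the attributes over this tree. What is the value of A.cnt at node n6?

1. n0.tag = "wr"  [given at root]
2. n1.key = 11  [len(S.tag) + 9]
3. n2.fin = false  [terminal]
4. n3.tag = false  [h.fin == true]
5. n4.hot = true  [terminal]
6. n5.env = "nv"  [terminal]
7. n3.ok = "znv"  ["z" ++ a.env]
8. n6.acc = true  [h.fin == false]
9. n7.fin = false  [terminal]
10. n8.tag = true  [A.acc or h.fin]
11. n9.fin = true  [terminal]
12. n10.hot = false  [terminal]
13. n8.ok = "yk"  ["yk"]
14. n11.key = -2  [len(C.ok) - 4]
15. n12.mk = -7  [terminal]
16. n11.fin = true  [B.key > -3]
17. n6.cnt = "yk"  [if B.fin then C.ok else "u"]
18. n6.hot = 8  [len(C.ok) + 6]
19. n1.fin = true  [A.hot > 7]
20. n13.tag = false  [B.fin == false]
21. n14.fin = true  [terminal]
22. n13.ok = "wr"  ["wr"]
23. n0.ok = true  [B.fin == true]
24. n0.mk = true  [B.fin == true]

"yk"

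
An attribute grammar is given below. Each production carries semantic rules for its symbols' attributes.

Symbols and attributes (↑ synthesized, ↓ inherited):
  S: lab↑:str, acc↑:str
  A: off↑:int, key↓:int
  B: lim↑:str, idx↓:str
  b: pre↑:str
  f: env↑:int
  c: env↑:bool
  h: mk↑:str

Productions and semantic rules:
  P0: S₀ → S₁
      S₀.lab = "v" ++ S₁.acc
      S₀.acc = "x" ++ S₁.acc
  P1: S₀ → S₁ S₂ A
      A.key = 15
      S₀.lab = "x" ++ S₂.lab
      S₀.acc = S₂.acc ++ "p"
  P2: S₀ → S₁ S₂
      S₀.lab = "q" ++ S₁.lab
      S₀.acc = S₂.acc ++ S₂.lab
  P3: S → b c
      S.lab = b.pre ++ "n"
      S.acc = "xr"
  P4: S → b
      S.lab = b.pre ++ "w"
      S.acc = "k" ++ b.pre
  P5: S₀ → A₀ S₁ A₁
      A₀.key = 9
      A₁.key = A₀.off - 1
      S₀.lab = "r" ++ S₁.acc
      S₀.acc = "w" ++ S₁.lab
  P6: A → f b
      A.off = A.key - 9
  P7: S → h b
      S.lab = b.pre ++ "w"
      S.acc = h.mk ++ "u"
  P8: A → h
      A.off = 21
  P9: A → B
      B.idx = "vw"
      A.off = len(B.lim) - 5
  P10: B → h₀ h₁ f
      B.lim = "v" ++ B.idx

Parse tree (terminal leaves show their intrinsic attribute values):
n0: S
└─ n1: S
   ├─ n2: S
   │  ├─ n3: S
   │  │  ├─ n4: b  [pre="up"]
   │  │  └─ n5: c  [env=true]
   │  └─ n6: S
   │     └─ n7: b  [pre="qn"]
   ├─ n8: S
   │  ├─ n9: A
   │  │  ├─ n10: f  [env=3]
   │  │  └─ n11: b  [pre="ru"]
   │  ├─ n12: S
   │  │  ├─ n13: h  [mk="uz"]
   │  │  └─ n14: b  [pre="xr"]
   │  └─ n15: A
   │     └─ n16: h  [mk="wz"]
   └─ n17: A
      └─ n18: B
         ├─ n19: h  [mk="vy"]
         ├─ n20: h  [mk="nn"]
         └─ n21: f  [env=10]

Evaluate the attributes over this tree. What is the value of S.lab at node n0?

"vwxrwp"

1. n4.pre = "up"  [terminal]
2. n5.env = true  [terminal]
3. n3.lab = "upn"  [b.pre ++ "n"]
4. n3.acc = "xr"  ["xr"]
5. n7.pre = "qn"  [terminal]
6. n6.lab = "qnw"  [b.pre ++ "w"]
7. n6.acc = "kqn"  ["k" ++ b.pre]
8. n2.lab = "qupn"  ["q" ++ S₁.lab]
9. n2.acc = "kqnqnw"  [S₂.acc ++ S₂.lab]
10. n9.key = 9  [9]
11. n10.env = 3  [terminal]
12. n11.pre = "ru"  [terminal]
13. n9.off = 0  [A.key - 9]
14. n13.mk = "uz"  [terminal]
15. n14.pre = "xr"  [terminal]
16. n12.lab = "xrw"  [b.pre ++ "w"]
17. n12.acc = "uzu"  [h.mk ++ "u"]
18. n15.key = -1  [A₀.off - 1]
19. n16.mk = "wz"  [terminal]
20. n15.off = 21  [21]
21. n8.lab = "ruzu"  ["r" ++ S₁.acc]
22. n8.acc = "wxrw"  ["w" ++ S₁.lab]
23. n17.key = 15  [15]
24. n18.idx = "vw"  ["vw"]
25. n19.mk = "vy"  [terminal]
26. n20.mk = "nn"  [terminal]
27. n21.env = 10  [terminal]
28. n18.lim = "vvw"  ["v" ++ B.idx]
29. n17.off = -2  [len(B.lim) - 5]
30. n1.lab = "xruzu"  ["x" ++ S₂.lab]
31. n1.acc = "wxrwp"  [S₂.acc ++ "p"]
32. n0.lab = "vwxrwp"  ["v" ++ S₁.acc]
33. n0.acc = "xwxrwp"  ["x" ++ S₁.acc]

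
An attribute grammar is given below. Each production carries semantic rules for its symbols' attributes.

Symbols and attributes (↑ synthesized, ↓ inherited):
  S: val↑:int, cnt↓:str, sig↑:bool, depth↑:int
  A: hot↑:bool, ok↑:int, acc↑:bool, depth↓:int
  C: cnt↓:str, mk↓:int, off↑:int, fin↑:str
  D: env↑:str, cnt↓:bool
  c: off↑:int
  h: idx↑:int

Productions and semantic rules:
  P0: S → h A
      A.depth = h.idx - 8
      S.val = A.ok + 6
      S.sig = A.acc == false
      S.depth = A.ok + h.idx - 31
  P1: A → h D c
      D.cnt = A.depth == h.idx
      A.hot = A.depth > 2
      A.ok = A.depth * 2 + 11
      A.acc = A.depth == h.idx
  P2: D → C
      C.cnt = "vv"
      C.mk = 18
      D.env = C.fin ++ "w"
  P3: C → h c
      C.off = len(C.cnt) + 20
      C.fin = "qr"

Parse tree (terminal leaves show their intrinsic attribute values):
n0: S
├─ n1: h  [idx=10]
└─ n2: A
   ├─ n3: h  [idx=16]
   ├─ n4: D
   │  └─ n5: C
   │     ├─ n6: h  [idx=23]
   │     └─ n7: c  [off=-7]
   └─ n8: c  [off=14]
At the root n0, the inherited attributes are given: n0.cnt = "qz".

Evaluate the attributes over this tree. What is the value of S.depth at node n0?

-6

1. n0.cnt = "qz"  [given at root]
2. n1.idx = 10  [terminal]
3. n2.depth = 2  [h.idx - 8]
4. n3.idx = 16  [terminal]
5. n4.cnt = false  [A.depth == h.idx]
6. n5.cnt = "vv"  ["vv"]
7. n5.mk = 18  [18]
8. n6.idx = 23  [terminal]
9. n7.off = -7  [terminal]
10. n5.off = 22  [len(C.cnt) + 20]
11. n5.fin = "qr"  ["qr"]
12. n4.env = "qrw"  [C.fin ++ "w"]
13. n8.off = 14  [terminal]
14. n2.hot = false  [A.depth > 2]
15. n2.ok = 15  [A.depth * 2 + 11]
16. n2.acc = false  [A.depth == h.idx]
17. n0.val = 21  [A.ok + 6]
18. n0.sig = true  [A.acc == false]
19. n0.depth = -6  [A.ok + h.idx - 31]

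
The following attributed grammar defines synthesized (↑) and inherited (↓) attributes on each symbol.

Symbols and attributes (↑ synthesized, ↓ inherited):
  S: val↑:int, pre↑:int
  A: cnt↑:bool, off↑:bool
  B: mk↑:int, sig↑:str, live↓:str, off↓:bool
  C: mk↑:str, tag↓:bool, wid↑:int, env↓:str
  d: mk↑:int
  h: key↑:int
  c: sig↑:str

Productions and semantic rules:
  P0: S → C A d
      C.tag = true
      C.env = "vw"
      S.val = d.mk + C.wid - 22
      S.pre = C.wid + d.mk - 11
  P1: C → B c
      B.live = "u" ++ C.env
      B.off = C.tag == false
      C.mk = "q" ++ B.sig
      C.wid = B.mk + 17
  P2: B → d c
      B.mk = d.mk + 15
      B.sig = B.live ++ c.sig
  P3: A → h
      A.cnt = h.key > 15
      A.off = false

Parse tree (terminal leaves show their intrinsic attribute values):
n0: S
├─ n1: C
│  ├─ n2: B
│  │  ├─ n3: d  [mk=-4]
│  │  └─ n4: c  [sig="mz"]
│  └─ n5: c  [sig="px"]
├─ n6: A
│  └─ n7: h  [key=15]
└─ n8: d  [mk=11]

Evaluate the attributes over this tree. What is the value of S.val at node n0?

1. n1.tag = true  [true]
2. n1.env = "vw"  ["vw"]
3. n2.live = "uvw"  ["u" ++ C.env]
4. n2.off = false  [C.tag == false]
5. n3.mk = -4  [terminal]
6. n4.sig = "mz"  [terminal]
7. n2.mk = 11  [d.mk + 15]
8. n2.sig = "uvwmz"  [B.live ++ c.sig]
9. n5.sig = "px"  [terminal]
10. n1.mk = "quvwmz"  ["q" ++ B.sig]
11. n1.wid = 28  [B.mk + 17]
12. n7.key = 15  [terminal]
13. n6.cnt = false  [h.key > 15]
14. n6.off = false  [false]
15. n8.mk = 11  [terminal]
16. n0.val = 17  [d.mk + C.wid - 22]
17. n0.pre = 28  [C.wid + d.mk - 11]

17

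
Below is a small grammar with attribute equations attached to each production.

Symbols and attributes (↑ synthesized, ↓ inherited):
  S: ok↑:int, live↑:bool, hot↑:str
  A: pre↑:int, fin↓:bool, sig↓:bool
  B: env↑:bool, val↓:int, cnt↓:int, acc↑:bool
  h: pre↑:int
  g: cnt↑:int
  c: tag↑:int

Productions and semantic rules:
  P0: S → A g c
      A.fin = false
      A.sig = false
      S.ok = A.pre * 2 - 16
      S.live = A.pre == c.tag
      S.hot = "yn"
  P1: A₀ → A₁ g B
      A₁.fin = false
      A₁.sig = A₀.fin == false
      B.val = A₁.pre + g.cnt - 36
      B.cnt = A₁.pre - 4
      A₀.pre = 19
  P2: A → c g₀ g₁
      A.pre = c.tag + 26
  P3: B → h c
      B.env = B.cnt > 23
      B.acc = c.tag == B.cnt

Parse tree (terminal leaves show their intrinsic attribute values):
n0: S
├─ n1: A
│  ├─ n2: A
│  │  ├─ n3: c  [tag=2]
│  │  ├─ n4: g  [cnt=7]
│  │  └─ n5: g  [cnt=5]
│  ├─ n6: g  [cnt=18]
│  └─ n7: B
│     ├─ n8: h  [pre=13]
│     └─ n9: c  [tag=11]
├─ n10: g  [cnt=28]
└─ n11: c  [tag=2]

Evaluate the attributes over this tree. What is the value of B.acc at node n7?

1. n1.fin = false  [false]
2. n1.sig = false  [false]
3. n2.fin = false  [false]
4. n2.sig = true  [A₀.fin == false]
5. n3.tag = 2  [terminal]
6. n4.cnt = 7  [terminal]
7. n5.cnt = 5  [terminal]
8. n2.pre = 28  [c.tag + 26]
9. n6.cnt = 18  [terminal]
10. n7.val = 10  [A₁.pre + g.cnt - 36]
11. n7.cnt = 24  [A₁.pre - 4]
12. n8.pre = 13  [terminal]
13. n9.tag = 11  [terminal]
14. n7.env = true  [B.cnt > 23]
15. n7.acc = false  [c.tag == B.cnt]
16. n1.pre = 19  [19]
17. n10.cnt = 28  [terminal]
18. n11.tag = 2  [terminal]
19. n0.ok = 22  [A.pre * 2 - 16]
20. n0.live = false  [A.pre == c.tag]
21. n0.hot = "yn"  ["yn"]

false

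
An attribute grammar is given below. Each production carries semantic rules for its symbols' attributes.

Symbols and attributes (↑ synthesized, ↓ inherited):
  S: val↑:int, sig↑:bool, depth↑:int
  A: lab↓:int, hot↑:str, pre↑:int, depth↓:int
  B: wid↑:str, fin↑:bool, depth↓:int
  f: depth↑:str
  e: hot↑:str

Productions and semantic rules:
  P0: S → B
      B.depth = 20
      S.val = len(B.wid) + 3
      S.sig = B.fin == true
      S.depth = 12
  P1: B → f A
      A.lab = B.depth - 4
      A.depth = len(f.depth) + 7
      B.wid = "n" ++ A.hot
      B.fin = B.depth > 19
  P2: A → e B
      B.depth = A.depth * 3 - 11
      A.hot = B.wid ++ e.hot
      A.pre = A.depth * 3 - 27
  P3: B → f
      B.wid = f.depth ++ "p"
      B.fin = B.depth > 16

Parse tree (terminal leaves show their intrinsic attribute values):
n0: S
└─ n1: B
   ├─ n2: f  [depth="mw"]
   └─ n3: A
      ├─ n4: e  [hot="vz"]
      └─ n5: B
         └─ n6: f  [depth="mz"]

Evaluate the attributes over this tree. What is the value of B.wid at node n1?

"nmzpvz"

1. n1.depth = 20  [20]
2. n2.depth = "mw"  [terminal]
3. n3.lab = 16  [B.depth - 4]
4. n3.depth = 9  [len(f.depth) + 7]
5. n4.hot = "vz"  [terminal]
6. n5.depth = 16  [A.depth * 3 - 11]
7. n6.depth = "mz"  [terminal]
8. n5.wid = "mzp"  [f.depth ++ "p"]
9. n5.fin = false  [B.depth > 16]
10. n3.hot = "mzpvz"  [B.wid ++ e.hot]
11. n3.pre = 0  [A.depth * 3 - 27]
12. n1.wid = "nmzpvz"  ["n" ++ A.hot]
13. n1.fin = true  [B.depth > 19]
14. n0.val = 9  [len(B.wid) + 3]
15. n0.sig = true  [B.fin == true]
16. n0.depth = 12  [12]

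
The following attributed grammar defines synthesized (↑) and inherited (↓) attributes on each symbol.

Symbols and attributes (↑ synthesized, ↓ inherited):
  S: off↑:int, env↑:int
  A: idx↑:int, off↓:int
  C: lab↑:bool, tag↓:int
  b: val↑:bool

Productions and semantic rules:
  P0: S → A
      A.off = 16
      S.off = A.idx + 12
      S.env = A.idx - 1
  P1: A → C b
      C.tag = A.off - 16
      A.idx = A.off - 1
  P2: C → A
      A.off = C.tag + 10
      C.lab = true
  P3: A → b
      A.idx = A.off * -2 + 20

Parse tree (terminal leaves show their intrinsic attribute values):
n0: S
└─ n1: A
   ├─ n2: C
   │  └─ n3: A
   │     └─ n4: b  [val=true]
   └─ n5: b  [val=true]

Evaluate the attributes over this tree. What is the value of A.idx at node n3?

1. n1.off = 16  [16]
2. n2.tag = 0  [A.off - 16]
3. n3.off = 10  [C.tag + 10]
4. n4.val = true  [terminal]
5. n3.idx = 0  [A.off * -2 + 20]
6. n2.lab = true  [true]
7. n5.val = true  [terminal]
8. n1.idx = 15  [A.off - 1]
9. n0.off = 27  [A.idx + 12]
10. n0.env = 14  [A.idx - 1]

0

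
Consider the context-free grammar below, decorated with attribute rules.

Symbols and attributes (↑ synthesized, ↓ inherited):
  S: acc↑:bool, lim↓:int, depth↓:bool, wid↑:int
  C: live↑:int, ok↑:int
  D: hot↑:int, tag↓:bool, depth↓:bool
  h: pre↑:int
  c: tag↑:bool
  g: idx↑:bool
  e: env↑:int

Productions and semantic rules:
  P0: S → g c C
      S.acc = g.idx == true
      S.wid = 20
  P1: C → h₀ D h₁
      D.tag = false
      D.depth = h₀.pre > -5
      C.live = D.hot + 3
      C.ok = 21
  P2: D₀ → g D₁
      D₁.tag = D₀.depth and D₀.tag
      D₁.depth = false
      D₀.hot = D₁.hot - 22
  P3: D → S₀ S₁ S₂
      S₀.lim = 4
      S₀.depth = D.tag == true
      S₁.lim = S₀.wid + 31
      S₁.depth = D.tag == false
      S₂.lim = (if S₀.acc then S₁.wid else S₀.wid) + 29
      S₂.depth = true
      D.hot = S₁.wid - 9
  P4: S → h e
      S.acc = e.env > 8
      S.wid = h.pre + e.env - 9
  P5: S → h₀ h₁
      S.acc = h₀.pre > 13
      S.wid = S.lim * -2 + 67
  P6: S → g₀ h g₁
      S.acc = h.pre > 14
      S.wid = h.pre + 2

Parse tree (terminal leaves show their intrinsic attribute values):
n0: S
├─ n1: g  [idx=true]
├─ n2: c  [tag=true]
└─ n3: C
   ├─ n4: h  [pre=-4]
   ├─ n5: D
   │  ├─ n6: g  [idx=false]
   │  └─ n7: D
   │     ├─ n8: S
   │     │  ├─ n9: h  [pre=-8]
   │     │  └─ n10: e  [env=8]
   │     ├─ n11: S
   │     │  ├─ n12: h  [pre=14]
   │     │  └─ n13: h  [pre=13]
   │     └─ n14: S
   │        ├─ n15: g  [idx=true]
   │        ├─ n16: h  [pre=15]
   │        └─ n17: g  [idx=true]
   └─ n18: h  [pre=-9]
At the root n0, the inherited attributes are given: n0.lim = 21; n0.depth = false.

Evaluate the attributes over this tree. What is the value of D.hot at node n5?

-8

1. n0.lim = 21  [given at root]
2. n0.depth = false  [given at root]
3. n1.idx = true  [terminal]
4. n2.tag = true  [terminal]
5. n4.pre = -4  [terminal]
6. n5.tag = false  [false]
7. n5.depth = true  [h₀.pre > -5]
8. n6.idx = false  [terminal]
9. n7.tag = false  [D₀.depth and D₀.tag]
10. n7.depth = false  [false]
11. n8.lim = 4  [4]
12. n8.depth = false  [D.tag == true]
13. n9.pre = -8  [terminal]
14. n10.env = 8  [terminal]
15. n8.acc = false  [e.env > 8]
16. n8.wid = -9  [h.pre + e.env - 9]
17. n11.lim = 22  [S₀.wid + 31]
18. n11.depth = true  [D.tag == false]
19. n12.pre = 14  [terminal]
20. n13.pre = 13  [terminal]
21. n11.acc = true  [h₀.pre > 13]
22. n11.wid = 23  [S.lim * -2 + 67]
23. n14.lim = 20  [(if S₀.acc then S₁.wid else S₀.wid) + 29]
24. n14.depth = true  [true]
25. n15.idx = true  [terminal]
26. n16.pre = 15  [terminal]
27. n17.idx = true  [terminal]
28. n14.acc = true  [h.pre > 14]
29. n14.wid = 17  [h.pre + 2]
30. n7.hot = 14  [S₁.wid - 9]
31. n5.hot = -8  [D₁.hot - 22]
32. n18.pre = -9  [terminal]
33. n3.live = -5  [D.hot + 3]
34. n3.ok = 21  [21]
35. n0.acc = true  [g.idx == true]
36. n0.wid = 20  [20]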